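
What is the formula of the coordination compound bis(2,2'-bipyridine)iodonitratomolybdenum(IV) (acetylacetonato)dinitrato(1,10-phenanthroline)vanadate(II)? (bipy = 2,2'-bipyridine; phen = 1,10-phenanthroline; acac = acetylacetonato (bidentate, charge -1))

Cation [Mo…]: ligand charges -2, Mo(IV) ⇒ ion charge 2+.
Anion [V…]: ligand charges -3, V(II) ⇒ ion charge 1−.

[Mo(bipy)2I(NO3)][V(acac)(NO3)2(phen)]2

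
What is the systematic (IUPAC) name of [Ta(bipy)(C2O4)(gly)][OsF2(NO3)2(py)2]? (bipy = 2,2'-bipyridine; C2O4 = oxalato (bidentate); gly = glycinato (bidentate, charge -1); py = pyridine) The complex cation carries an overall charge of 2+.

Both ions are complex: the cation is named first with the plain metal name, the anion second with the -ate form; each ion's ligands are alphabetised independently.
The complex cation is given as 2+; its ligand charges sum to -3, so Ta = +5.
A 1:1 salt means the anion carries the equal and opposite charge, 2−.
Anion: ligand charges sum to -4; for the ion to be 2−, Os = +2.

(2,2'-bipyridine)(glycinato)oxalatotantalum(V) difluorodinitratobis(pyridine)osmate(II)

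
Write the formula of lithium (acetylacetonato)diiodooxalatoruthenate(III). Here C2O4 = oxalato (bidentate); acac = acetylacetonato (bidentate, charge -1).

Ligands: 1 oxalato (C2O4, -2), 1 acetylacetonato (acac, -1), 2 iodo (I, -1). Ligand charge sum = -5.
Charge balance with lithium (+1) requires 1 complex ion per 2 lithium.

Li2[Ru(acac)(C2O4)I2]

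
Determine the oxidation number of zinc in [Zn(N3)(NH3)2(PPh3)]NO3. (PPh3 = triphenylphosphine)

+2

1 nitrate outside the brackets (-1 each) → the complex ion is 1+.
Ligand charges: 2×NH3 neutral; 1×PPh3 neutral; 1×N3 = -1; sum -1.
Zn + (-1) = 1+ ⇒ Zn is +2.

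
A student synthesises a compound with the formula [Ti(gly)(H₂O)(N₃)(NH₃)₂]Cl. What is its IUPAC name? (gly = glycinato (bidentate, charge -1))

The 1 chloride counter-ion carries a total charge of -1, so each complex ion is 1+.
Ligand charges: 2×ammine (neutral), 1×glycinato (-1 each), 1×azido (-1 each), 1×aqua (neutral); total -2. So Ti + (-2) = 1+, giving Ti = +3.
Ligands are named alphabetically: ammine before aqua before azido before glycinato.

diammineaquaazido(glycinato)titanium(III) chloride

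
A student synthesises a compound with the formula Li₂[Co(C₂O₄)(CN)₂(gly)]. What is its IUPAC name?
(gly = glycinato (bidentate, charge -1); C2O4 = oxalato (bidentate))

lithium dicyano(glycinato)oxalatocobaltate(III)

The 2 lithium counter-ions carry a total charge of +2, so each complex ion is 2−.
Ligand charges: 2×cyano (-1 each), 1×glycinato (-1 each), 1×oxalato (-2 each); total -5. So Co + (-5) = 2−, giving Co = +3.
Ligands are named alphabetically: cyano before glycinato before oxalato.
The complex ion is anionic, so cobalt takes the -ate form cobaltate(III).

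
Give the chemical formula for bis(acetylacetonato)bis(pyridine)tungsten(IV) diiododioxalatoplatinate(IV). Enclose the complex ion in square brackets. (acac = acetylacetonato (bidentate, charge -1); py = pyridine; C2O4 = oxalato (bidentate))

[W(acac)2(py)2][Pt(C2O4)2I2]

Cation [W…]: ligand charges -2, W(IV) ⇒ ion charge 2+.
Anion [Pt…]: ligand charges -6, Pt(IV) ⇒ ion charge 2−.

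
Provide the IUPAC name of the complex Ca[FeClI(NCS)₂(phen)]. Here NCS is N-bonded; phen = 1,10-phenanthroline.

The 1 calcium counter-ion carries a total charge of +2, so each complex ion is 2−.
Ligand charges: 1×iodo (-1 each), 2×isothiocyanato (-1 each), 1×1,10-phenanthroline (neutral), 1×chloro (-1 each); total -4. So Fe + (-4) = 2−, giving Fe = +2.
The complex ion is anionic, so iron takes the -ate form ferrate(II).

calcium chloroiododiisothiocyanato(1,10-phenanthroline)ferrate(II)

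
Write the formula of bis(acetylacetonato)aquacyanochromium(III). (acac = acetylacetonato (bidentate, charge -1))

Ligands: 1 aqua (H2O, neutral), 2 acetylacetonato (acac, -1), 1 cyano (CN, -1). Ligand charge sum = -3.
With Cr in oxidation state +3, the complex ion is [Cr...].

[Cr(acac)2(CN)(H2O)]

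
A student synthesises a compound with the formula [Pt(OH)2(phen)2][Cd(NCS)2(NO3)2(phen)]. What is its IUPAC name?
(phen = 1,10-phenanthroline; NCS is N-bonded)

Cadmium is always +2 in its complexes; the anion's ligand charges sum to -4, so the complex anion is 2−.
A 1:1 salt means the cation carries the equal and opposite charge, 2+.
Cation: ligand charges sum to -2; for the ion to be 2+, Pt = +4.

dihydroxobis(1,10-phenanthroline)platinum(IV) diisothiocyanatodinitrato(1,10-phenanthroline)cadmate(II)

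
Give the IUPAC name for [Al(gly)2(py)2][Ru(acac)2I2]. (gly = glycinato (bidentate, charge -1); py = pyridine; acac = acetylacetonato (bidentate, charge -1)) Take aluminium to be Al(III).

bis(glycinato)bis(pyridine)aluminium(III) bis(acetylacetonato)diiodoruthenate(III)

Al is given as +3; the cation's ligand charges sum to -2, so the complex cation is 1+.
A 1:1 salt means the anion carries the equal and opposite charge, 1−.
Anion: ligand charges sum to -4; for the ion to be 1−, Ru = +3.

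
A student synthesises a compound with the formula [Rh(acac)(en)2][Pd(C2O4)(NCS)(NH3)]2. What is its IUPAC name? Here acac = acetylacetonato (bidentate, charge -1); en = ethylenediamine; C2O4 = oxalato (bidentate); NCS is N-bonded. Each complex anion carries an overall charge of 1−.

Both ions are complex: the cation is named first with the plain metal name, the anion second with the -ate form; each ion's ligands are alphabetised independently.
The complex anion is given as 1−; its ligand charges sum to -3, so Pd = +2.
With 2 anions per cation, the cation must be 2×1 = 2+.
Cation: ligand charges sum to -1; for the ion to be 2+, Rh = +3.

(acetylacetonato)bis(ethylenediamine)rhodium(III) ammineisothiocyanatooxalatopalladate(II)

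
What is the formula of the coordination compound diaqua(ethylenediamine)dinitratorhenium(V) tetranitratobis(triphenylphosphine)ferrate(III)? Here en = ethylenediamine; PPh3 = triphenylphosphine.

Cation [Re…]: ligand charges -2, Re(V) ⇒ ion charge 3+.
Anion [Fe…]: ligand charges -4, Fe(III) ⇒ ion charge 1−.
One 3+ cation requires 3 of the 1− anion.

[Re(en)(H2O)2(NO3)2][Fe(NO3)4(PPh3)2]3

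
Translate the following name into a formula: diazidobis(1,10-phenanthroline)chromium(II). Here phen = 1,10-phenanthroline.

[Cr(N3)2(phen)2]

Ligands: 2 azido (N3, -1), 2 1,10-phenanthroline (phen, neutral). Ligand charge sum = -2.
With Cr in oxidation state +2, the complex ion is [Cr...].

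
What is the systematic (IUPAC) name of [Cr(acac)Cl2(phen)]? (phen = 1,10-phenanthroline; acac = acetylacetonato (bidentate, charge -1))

(acetylacetonato)dichloro(1,10-phenanthroline)chromium(III)

There is no counter-ion, so the complex is neutral overall.
Ligand charges: 1×1,10-phenanthroline (neutral), 1×acetylacetonato (-1 each), 2×chloro (-1 each); total -3. So Cr + (-3) = 0, giving Cr = +3.
Ligands are named alphabetically: acetylacetonato before chloro before phenanthroline.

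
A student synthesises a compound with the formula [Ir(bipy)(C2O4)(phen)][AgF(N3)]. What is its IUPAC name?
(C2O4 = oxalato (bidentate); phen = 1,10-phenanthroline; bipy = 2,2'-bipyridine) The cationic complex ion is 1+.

(2,2'-bipyridine)oxalato(1,10-phenanthroline)iridium(III) azidofluoroargentate(I)

Both ions are complex: the cation is named first with the plain metal name, the anion second with the -ate form; each ion's ligands are alphabetised independently.
The complex cation is given as 1+; its ligand charges sum to -2, so Ir = +3.
A 1:1 salt means the anion carries the equal and opposite charge, 1−.
Anion: ligand charges sum to -2; for the ion to be 1−, Ag = +1.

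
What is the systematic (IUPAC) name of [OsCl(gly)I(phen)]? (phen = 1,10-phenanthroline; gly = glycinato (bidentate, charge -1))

There is no counter-ion, so the complex is neutral overall.
Ligand charges: 1×iodo (-1 each), 1×chloro (-1 each), 1×1,10-phenanthroline (neutral), 1×glycinato (-1 each); total -3. So Os + (-3) = 0, giving Os = +3.
Ligands are named alphabetically: chloro before glycinato before iodo before phenanthroline.

chloro(glycinato)iodo(1,10-phenanthroline)osmium(III)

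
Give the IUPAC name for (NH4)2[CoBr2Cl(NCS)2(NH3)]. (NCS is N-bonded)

The 2 ammonium counter-ions carry a total charge of +2, so each complex ion is 2−.
Ligand charges: 1×chloro (-1 each), 1×ammine (neutral), 2×bromo (-1 each), 2×isothiocyanato (-1 each); total -5. So Co + (-5) = 2−, giving Co = +3.
Ligands are named alphabetically: ammine before bromo before chloro before isothiocyanato.
The complex ion is anionic, so cobalt takes the -ate form cobaltate(III).

ammonium amminedibromochlorodiisothiocyanatocobaltate(III)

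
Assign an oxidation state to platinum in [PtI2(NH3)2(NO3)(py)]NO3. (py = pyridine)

1 nitrate outside the brackets (-1 each) → the complex ion is 1+.
Ligand charges: 1×py neutral; 2×I = -2; 2×NH3 neutral; 1×NO3 = -1; sum -3.
Pt + (-3) = 1+ ⇒ Pt is +4.

+4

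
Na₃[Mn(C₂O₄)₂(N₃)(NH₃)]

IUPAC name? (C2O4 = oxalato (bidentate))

sodium ammineazidodioxalatomanganate(II)

The 3 sodium counter-ions carry a total charge of +3, so each complex ion is 3−.
Ligand charges: 1×ammine (neutral), 1×azido (-1 each), 2×oxalato (-2 each); total -5. So Mn + (-5) = 3−, giving Mn = +2.
Ligands are named alphabetically: ammine before azido before oxalato.
The complex ion is anionic, so manganese takes the -ate form manganate(II).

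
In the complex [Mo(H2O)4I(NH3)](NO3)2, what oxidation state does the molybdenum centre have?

+3

2 nitrate outside the brackets (-1 each) → the complex ion is 2+.
Ligand charges: 1×NH3 neutral; 1×I = -1; 4×H2O neutral; sum -1.
Mo + (-1) = 2+ ⇒ Mo is +3.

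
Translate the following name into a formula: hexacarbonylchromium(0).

[Cr(CO)6]

Ligands: 6 carbonyl (CO, neutral). Ligand charge sum = 0.
With Cr in oxidation state 0, the complex ion is [Cr...].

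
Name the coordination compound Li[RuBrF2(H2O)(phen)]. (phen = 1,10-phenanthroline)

lithium aquabromodifluoro(1,10-phenanthroline)ruthenate(II)

The 1 lithium counter-ion carries a total charge of +1, so each complex ion is 1−.
Ligand charges: 2×fluoro (-1 each), 1×1,10-phenanthroline (neutral), 1×bromo (-1 each), 1×aqua (neutral); total -3. So Ru + (-3) = 1−, giving Ru = +2.
Ligands are named alphabetically: aqua before bromo before fluoro before phenanthroline.
The complex ion is anionic, so ruthenium takes the -ate form ruthenate(II).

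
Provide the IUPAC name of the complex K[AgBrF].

The 1 potassium counter-ion carries a total charge of +1, so each complex ion is 1−.
Ligand charges: 1×fluoro (-1 each), 1×bromo (-1 each); total -2. So Ag + (-2) = 1−, giving Ag = +1.
Ligands are named alphabetically: bromo before fluoro.
The complex ion is anionic, so silver takes the -ate form argentate(I).

potassium bromofluoroargentate(I)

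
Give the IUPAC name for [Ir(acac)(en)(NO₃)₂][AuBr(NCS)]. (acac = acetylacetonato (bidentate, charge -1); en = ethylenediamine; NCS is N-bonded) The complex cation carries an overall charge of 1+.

Both ions are complex: the cation is named first with the plain metal name, the anion second with the -ate form; each ion's ligands are alphabetised independently.
The complex cation is given as 1+; its ligand charges sum to -3, so Ir = +4.
A 1:1 salt means the anion carries the equal and opposite charge, 1−.
Anion: ligand charges sum to -2; for the ion to be 1−, Au = +1.

(acetylacetonato)(ethylenediamine)dinitratoiridium(IV) bromoisothiocyanatoaurate(I)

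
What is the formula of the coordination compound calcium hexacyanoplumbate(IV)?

Ca[Pb(CN)6]

Ligands: 6 cyano (CN, -1). Ligand charge sum = -6.
Charge balance with calcium (+2) requires 1 complex ion per 1 calcium.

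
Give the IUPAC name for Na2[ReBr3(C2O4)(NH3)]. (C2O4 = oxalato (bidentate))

sodium amminetribromooxalatorhenate(III)

The 2 sodium counter-ions carry a total charge of +2, so each complex ion is 2−.
Ligand charges: 1×ammine (neutral), 1×oxalato (-2 each), 3×bromo (-1 each); total -5. So Re + (-5) = 2−, giving Re = +3.
The complex ion is anionic, so rhenium takes the -ate form rhenate(III).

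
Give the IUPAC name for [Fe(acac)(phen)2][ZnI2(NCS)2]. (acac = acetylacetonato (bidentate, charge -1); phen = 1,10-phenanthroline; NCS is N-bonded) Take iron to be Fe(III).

Fe is given as +3; the cation's ligand charges sum to -1, so the complex cation is 2+.
A 1:1 salt means the anion carries the equal and opposite charge, 2−.
Anion: ligand charges sum to -4; for the ion to be 2−, Zn = +2.

(acetylacetonato)bis(1,10-phenanthroline)iron(III) diiododiisothiocyanatozincate(II)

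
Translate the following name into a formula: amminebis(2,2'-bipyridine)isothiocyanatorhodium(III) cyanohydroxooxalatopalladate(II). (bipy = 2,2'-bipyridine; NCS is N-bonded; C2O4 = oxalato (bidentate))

Cation [Rh…]: ligand charges -1, Rh(III) ⇒ ion charge 2+.
Anion [Pd…]: ligand charges -4, Pd(II) ⇒ ion charge 2−.
One 2+ cation balances one 2− anion.

[Rh(bipy)2(NCS)(NH3)][Pd(C2O4)(CN)(OH)]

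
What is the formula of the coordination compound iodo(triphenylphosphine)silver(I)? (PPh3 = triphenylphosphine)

Ligands: 1 iodo (I, -1), 1 triphenylphosphine (PPh3, neutral). Ligand charge sum = -1.
With Ag in oxidation state +1, the complex ion is [Ag...].

[AgI(PPh3)]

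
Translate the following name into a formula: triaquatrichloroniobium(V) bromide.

Ligands: 3 chloro (Cl, -1), 3 aqua (H2O, neutral). Ligand charge sum = -3.
With Nb in oxidation state +5, the complex ion is [Nb...]^2+.
Charge balance with bromide (-1) requires 1 complex ion per 2 bromide.

[NbCl3(H2O)3]Br2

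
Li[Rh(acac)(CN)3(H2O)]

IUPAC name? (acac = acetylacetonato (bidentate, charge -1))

lithium (acetylacetonato)aquatricyanorhodate(III)

The 1 lithium counter-ion carries a total charge of +1, so each complex ion is 1−.
Ligand charges: 1×acetylacetonato (-1 each), 3×cyano (-1 each), 1×aqua (neutral); total -4. So Rh + (-4) = 1−, giving Rh = +3.
The complex ion is anionic, so rhodium takes the -ate form rhodate(III).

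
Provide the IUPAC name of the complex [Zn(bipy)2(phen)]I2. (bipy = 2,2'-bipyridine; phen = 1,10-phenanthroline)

bis(2,2'-bipyridine)(1,10-phenanthroline)zinc(II) iodide

The 2 iodide counter-ions carry a total charge of -2, so each complex ion is 2+.
Ligand charges: 2×2,2'-bipyridine (neutral), 1×1,10-phenanthroline (neutral); total 0. So Zn + (0) = 2+, giving Zn = +2.
Ligands are named alphabetically: bipyridine before phenanthroline.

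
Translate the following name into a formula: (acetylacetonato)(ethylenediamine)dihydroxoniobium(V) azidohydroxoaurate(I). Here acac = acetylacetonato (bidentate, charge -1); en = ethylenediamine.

[Nb(acac)(en)(OH)2][Au(N3)(OH)]2

Cation [Nb…]: ligand charges -3, Nb(V) ⇒ ion charge 2+.
Anion [Au…]: ligand charges -2, Au(I) ⇒ ion charge 1−.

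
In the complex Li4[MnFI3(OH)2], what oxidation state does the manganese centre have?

+2

4 lithium outside the brackets (+1 each) → the complex ion is 4−.
Ligand charges: 1×F = -1; 2×OH = -2; 3×I = -3; sum -6.
Mn + (-6) = 4− ⇒ Mn is +2.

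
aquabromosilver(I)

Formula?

[AgBr(H2O)]

Ligands: 1 bromo (Br, -1), 1 aqua (H2O, neutral). Ligand charge sum = -1.
With Ag in oxidation state +1, the complex ion is [Ag...].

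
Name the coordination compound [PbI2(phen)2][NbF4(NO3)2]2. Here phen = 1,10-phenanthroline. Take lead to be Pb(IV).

Both ions are complex: the cation is named first with the plain metal name, the anion second with the -ate form; each ion's ligands are alphabetised independently.
Pb is given as +4; the cation's ligand charges sum to -2, so the complex cation is 2+.
With 2 anions per cation, each anion must be 2/2 = 1−.
Anion: ligand charges sum to -6; for the ion to be 1−, Nb = +5.

diiodobis(1,10-phenanthroline)lead(IV) tetrafluorodinitratoniobate(V)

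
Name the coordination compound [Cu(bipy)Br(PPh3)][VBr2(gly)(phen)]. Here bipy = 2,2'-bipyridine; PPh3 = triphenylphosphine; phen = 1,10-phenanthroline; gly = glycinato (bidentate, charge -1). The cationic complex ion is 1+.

(2,2'-bipyridine)bromo(triphenylphosphine)copper(II) dibromo(glycinato)(1,10-phenanthroline)vanadate(II)

Both ions are complex: the cation is named first with the plain metal name, the anion second with the -ate form; each ion's ligands are alphabetised independently.
The complex cation is given as 1+; its ligand charges sum to -1, so Cu = +2.
A 1:1 salt means the anion carries the equal and opposite charge, 1−.
Anion: ligand charges sum to -3; for the ion to be 1−, V = +2.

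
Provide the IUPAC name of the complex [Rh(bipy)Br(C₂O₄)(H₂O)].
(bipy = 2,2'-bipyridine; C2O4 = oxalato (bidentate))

aqua(2,2'-bipyridine)bromooxalatorhodium(III)

There is no counter-ion, so the complex is neutral overall.
Ligand charges: 1×bromo (-1 each), 1×aqua (neutral), 1×2,2'-bipyridine (neutral), 1×oxalato (-2 each); total -3. So Rh + (-3) = 0, giving Rh = +3.
Ligands are named alphabetically: aqua before bipyridine before bromo before oxalato.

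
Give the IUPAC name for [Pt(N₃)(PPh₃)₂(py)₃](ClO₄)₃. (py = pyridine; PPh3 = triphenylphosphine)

azidotris(pyridine)bis(triphenylphosphine)platinum(IV) perchlorate

The 3 perchlorate counter-ions carry a total charge of -3, so each complex ion is 3+.
Ligand charges: 3×pyridine (neutral), 1×azido (-1 each), 2×triphenylphosphine (neutral); total -1. So Pt + (-1) = 3+, giving Pt = +4.
Ligands are named alphabetically: azido before pyridine before triphenylphosphine.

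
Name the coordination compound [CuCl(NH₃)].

amminechlorocopper(I)

There is no counter-ion, so the complex is neutral overall.
Ligand charges: 1×chloro (-1 each), 1×ammine (neutral); total -1. So Cu + (-1) = 0, giving Cu = +1.
Ligands are named alphabetically: ammine before chloro.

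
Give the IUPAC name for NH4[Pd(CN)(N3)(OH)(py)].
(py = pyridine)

ammonium azidocyanohydroxo(pyridine)palladate(II)

The 1 ammonium counter-ion carries a total charge of +1, so each complex ion is 1−.
Ligand charges: 1×pyridine (neutral), 1×hydroxo (-1 each), 1×azido (-1 each), 1×cyano (-1 each); total -3. So Pd + (-3) = 1−, giving Pd = +2.
Ligands are named alphabetically: azido before cyano before hydroxo before pyridine.
The complex ion is anionic, so palladium takes the -ate form palladate(II).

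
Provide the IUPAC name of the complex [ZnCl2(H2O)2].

There is no counter-ion, so the complex is neutral overall.
Ligand charges: 2×chloro (-1 each), 2×aqua (neutral); total -2. So Zn + (-2) = 0, giving Zn = +2.
Ligands are named alphabetically: aqua before chloro.

diaquadichlorozinc(II)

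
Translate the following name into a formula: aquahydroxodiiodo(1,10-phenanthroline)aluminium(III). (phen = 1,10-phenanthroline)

[Al(H2O)I2(OH)(phen)]

Ligands: 1 hydroxo (OH, -1), 1 1,10-phenanthroline (phen, neutral), 2 iodo (I, -1), 1 aqua (H2O, neutral). Ligand charge sum = -3.
With Al in oxidation state +3, the complex ion is [Al...].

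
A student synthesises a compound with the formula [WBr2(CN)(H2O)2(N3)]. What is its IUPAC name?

There is no counter-ion, so the complex is neutral overall.
Ligand charges: 2×aqua (neutral), 1×cyano (-1 each), 2×bromo (-1 each), 1×azido (-1 each); total -4. So W + (-4) = 0, giving W = +4.
Ligands are named alphabetically: aqua before azido before bromo before cyano.

diaquaazidodibromocyanotungsten(IV)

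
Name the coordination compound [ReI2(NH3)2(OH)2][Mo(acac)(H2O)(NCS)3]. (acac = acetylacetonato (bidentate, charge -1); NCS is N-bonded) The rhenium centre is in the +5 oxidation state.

diamminedihydroxodiiodorhenium(V) (acetylacetonato)aquatriisothiocyanatomolybdate(III)

Both ions are complex: the cation is named first with the plain metal name, the anion second with the -ate form; each ion's ligands are alphabetised independently.
Re is given as +5; the cation's ligand charges sum to -4, so the complex cation is 1+.
A 1:1 salt means the anion carries the equal and opposite charge, 1−.
Anion: ligand charges sum to -4; for the ion to be 1−, Mo = +3.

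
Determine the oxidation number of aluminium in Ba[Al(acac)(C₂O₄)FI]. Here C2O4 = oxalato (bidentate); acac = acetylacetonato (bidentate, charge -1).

+3

1 barium outside the brackets (+2 each) → the complex ion is 2−.
Ligand charges: 1×C2O4 = -2; 1×acac = -1; 1×I = -1; 1×F = -1; sum -5.
Al + (-5) = 2− ⇒ Al is +3.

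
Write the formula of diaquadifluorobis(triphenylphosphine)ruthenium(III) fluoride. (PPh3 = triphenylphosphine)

[RuF2(H2O)2(PPh3)2]F

Ligands: 2 fluoro (F, -1), 2 aqua (H2O, neutral), 2 triphenylphosphine (PPh3, neutral). Ligand charge sum = -2.
With Ru in oxidation state +3, the complex ion is [Ru...]^1+.
Charge balance with fluoride (-1) requires 1 complex ion per 1 fluoride.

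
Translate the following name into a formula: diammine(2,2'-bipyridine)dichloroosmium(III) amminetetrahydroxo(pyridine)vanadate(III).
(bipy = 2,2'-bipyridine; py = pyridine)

Cation [Os…]: ligand charges -2, Os(III) ⇒ ion charge 1+.
Anion [V…]: ligand charges -4, V(III) ⇒ ion charge 1−.

[Os(bipy)Cl2(NH3)2][V(NH3)(OH)4(py)]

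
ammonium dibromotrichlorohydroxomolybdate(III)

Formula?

(NH4)3[MoBr2Cl3(OH)]

Ligands: 3 chloro (Cl, -1), 1 hydroxo (OH, -1), 2 bromo (Br, -1). Ligand charge sum = -6.
Charge balance with ammonium (+1) requires 1 complex ion per 3 ammonium.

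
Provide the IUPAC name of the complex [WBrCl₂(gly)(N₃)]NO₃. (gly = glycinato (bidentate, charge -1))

The 1 nitrate counter-ion carries a total charge of -1, so each complex ion is 1+.
Ligand charges: 1×azido (-1 each), 1×glycinato (-1 each), 1×bromo (-1 each), 2×chloro (-1 each); total -5. So W + (-5) = 1+, giving W = +6.
Ligands are named alphabetically: azido before bromo before chloro before glycinato.

azidobromodichloro(glycinato)tungsten(VI) nitrate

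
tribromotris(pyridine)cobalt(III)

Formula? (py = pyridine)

[CoBr3(py)3]

Ligands: 3 pyridine (py, neutral), 3 bromo (Br, -1). Ligand charge sum = -3.
With Co in oxidation state +3, the complex ion is [Co...].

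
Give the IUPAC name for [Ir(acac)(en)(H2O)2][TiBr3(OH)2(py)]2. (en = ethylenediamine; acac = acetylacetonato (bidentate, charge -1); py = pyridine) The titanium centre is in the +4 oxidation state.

Both ions are complex: the cation is named first with the plain metal name, the anion second with the -ate form; each ion's ligands are alphabetised independently.
Ti is given as +4; the anion's ligand charges sum to -5, so the complex anion is 1−.
With 2 anions per cation, the cation must be 2×1 = 2+.
Cation: ligand charges sum to -1; for the ion to be 2+, Ir = +3.

(acetylacetonato)diaqua(ethylenediamine)iridium(III) tribromodihydroxo(pyridine)titanate(IV)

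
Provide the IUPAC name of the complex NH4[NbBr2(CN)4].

ammonium dibromotetracyanoniobate(V)

The 1 ammonium counter-ion carries a total charge of +1, so each complex ion is 1−.
Ligand charges: 2×bromo (-1 each), 4×cyano (-1 each); total -6. So Nb + (-6) = 1−, giving Nb = +5.
The complex ion is anionic, so niobium takes the -ate form niobate(V).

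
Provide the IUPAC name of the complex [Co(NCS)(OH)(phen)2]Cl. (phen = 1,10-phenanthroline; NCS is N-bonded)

The 1 chloride counter-ion carries a total charge of -1, so each complex ion is 1+.
Ligand charges: 2×1,10-phenanthroline (neutral), 1×hydroxo (-1 each), 1×isothiocyanato (-1 each); total -2. So Co + (-2) = 1+, giving Co = +3.
Ligands are named alphabetically: hydroxo before isothiocyanato before phenanthroline.

hydroxoisothiocyanatobis(1,10-phenanthroline)cobalt(III) chloride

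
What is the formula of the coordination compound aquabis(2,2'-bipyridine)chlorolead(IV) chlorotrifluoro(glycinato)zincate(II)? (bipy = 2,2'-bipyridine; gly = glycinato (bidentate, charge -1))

[Pb(bipy)2Cl(H2O)][ZnClF3(gly)]

Cation [Pb…]: ligand charges -1, Pb(IV) ⇒ ion charge 3+.
Anion [Zn…]: ligand charges -5, Zn(II) ⇒ ion charge 3−.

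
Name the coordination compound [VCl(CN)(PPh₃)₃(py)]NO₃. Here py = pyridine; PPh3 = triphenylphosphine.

The 1 nitrate counter-ion carries a total charge of -1, so each complex ion is 1+.
Ligand charges: 1×chloro (-1 each), 1×pyridine (neutral), 1×cyano (-1 each), 3×triphenylphosphine (neutral); total -2. So V + (-2) = 1+, giving V = +3.
Ligands are named alphabetically: chloro before cyano before pyridine before triphenylphosphine.

chlorocyano(pyridine)tris(triphenylphosphine)vanadium(III) nitrate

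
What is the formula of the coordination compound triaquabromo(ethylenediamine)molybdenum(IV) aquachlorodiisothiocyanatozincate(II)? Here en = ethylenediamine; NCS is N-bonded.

Cation [Mo…]: ligand charges -1, Mo(IV) ⇒ ion charge 3+.
Anion [Zn…]: ligand charges -3, Zn(II) ⇒ ion charge 1−.
One 3+ cation requires 3 of the 1− anion.

[MoBr(en)(H2O)3][ZnCl(H2O)(NCS)2]3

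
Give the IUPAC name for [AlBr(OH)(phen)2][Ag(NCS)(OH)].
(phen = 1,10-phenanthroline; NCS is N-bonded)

bromohydroxobis(1,10-phenanthroline)aluminium(III) hydroxoisothiocyanatoargentate(I)

Aluminium is always +3 in its complexes; the cation's ligand charges sum to -2, so the complex cation is 1+.
A 1:1 salt means the anion carries the equal and opposite charge, 1−.
Anion: ligand charges sum to -2; for the ion to be 1−, Ag = +1.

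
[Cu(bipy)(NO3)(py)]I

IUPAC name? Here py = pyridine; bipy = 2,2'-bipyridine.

The 1 iodide counter-ion carries a total charge of -1, so each complex ion is 1+.
Ligand charges: 1×pyridine (neutral), 1×2,2'-bipyridine (neutral), 1×nitrato (-1 each); total -1. So Cu + (-1) = 1+, giving Cu = +2.
Ligands are named alphabetically: bipyridine before nitrato before pyridine.

(2,2'-bipyridine)nitrato(pyridine)copper(II) iodide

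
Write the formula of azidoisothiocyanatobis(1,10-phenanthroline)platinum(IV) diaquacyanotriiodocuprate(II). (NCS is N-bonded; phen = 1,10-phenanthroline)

[Pt(N3)(NCS)(phen)2][Cu(CN)(H2O)2I3]

Cation [Pt…]: ligand charges -2, Pt(IV) ⇒ ion charge 2+.
Anion [Cu…]: ligand charges -4, Cu(II) ⇒ ion charge 2−.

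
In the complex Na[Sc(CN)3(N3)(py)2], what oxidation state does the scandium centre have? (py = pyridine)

+3

1 sodium outside the brackets (+1 each) → the complex ion is 1−.
Ligand charges: 2×py neutral; 3×CN = -3; 1×N3 = -1; sum -4.
Sc + (-4) = 1− ⇒ Sc is +3.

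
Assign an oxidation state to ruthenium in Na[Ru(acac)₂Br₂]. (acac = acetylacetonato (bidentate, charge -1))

1 sodium outside the brackets (+1 each) → the complex ion is 1−.
Ligand charges: 2×Br = -2; 2×acac = -2; sum -4.
Ru + (-4) = 1− ⇒ Ru is +3.

+3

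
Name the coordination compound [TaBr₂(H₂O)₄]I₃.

The 3 iodide counter-ions carry a total charge of -3, so each complex ion is 3+.
Ligand charges: 2×bromo (-1 each), 4×aqua (neutral); total -2. So Ta + (-2) = 3+, giving Ta = +5.
Ligands are named alphabetically: aqua before bromo.

tetraaquadibromotantalum(V) iodide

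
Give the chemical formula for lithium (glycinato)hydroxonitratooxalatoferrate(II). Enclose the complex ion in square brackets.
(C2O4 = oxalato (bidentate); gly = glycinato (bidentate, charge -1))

Li3[Fe(C2O4)(gly)(NO3)(OH)]

Ligands: 1 oxalato (C2O4, -2), 1 nitrato (NO3, -1), 1 glycinato (gly, -1), 1 hydroxo (OH, -1). Ligand charge sum = -5.
Charge balance with lithium (+1) requires 1 complex ion per 3 lithium.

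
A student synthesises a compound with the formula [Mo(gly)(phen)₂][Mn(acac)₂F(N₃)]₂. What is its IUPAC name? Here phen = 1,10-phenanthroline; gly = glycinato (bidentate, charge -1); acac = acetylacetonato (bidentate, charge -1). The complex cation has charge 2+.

The complex cation is given as 2+; its ligand charges sum to -1, so Mo = +3.
With 2 anions per cation, each anion must be 2/2 = 1−.
Anion: ligand charges sum to -4; for the ion to be 1−, Mn = +3.

(glycinato)bis(1,10-phenanthroline)molybdenum(III) bis(acetylacetonato)azidofluoromanganate(III)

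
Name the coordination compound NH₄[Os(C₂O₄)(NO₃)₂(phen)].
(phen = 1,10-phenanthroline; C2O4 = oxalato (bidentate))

The 1 ammonium counter-ion carries a total charge of +1, so each complex ion is 1−.
Ligand charges: 2×nitrato (-1 each), 1×1,10-phenanthroline (neutral), 1×oxalato (-2 each); total -4. So Os + (-4) = 1−, giving Os = +3.
The complex ion is anionic, so osmium takes the -ate form osmate(III).

ammonium dinitratooxalato(1,10-phenanthroline)osmate(III)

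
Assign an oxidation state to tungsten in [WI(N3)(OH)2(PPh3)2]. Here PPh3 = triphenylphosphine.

No counter-ion: the bracketed complex is neutral.
Ligand charges: 1×N3 = -1; 1×I = -1; 2×OH = -2; 2×PPh3 neutral; sum -4.
W + (-4) = 0 ⇒ W is +4.

+4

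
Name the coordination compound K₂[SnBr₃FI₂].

potassium tribromofluorodiiodostannate(IV)

The 2 potassium counter-ions carry a total charge of +2, so each complex ion is 2−.
Ligand charges: 3×bromo (-1 each), 2×iodo (-1 each), 1×fluoro (-1 each); total -6. So Sn + (-6) = 2−, giving Sn = +4.
The complex ion is anionic, so tin takes the -ate form stannate(IV).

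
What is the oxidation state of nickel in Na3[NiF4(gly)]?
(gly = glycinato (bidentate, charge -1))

3 sodium outside the brackets (+1 each) → the complex ion is 3−.
Ligand charges: 4×F = -4; 1×gly = -1; sum -5.
Ni + (-5) = 3− ⇒ Ni is +2.

+2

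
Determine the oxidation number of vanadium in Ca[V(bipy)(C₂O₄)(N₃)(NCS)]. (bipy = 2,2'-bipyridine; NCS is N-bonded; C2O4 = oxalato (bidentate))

1 calcium outside the brackets (+2 each) → the complex ion is 2−.
Ligand charges: 1×N3 = -1; 1×bipy neutral; 1×NCS = -1; 1×C2O4 = -2; sum -4.
V + (-4) = 2− ⇒ V is +2.

+2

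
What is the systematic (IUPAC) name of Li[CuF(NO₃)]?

The 1 lithium counter-ion carries a total charge of +1, so each complex ion is 1−.
Ligand charges: 1×nitrato (-1 each), 1×fluoro (-1 each); total -2. So Cu + (-2) = 1−, giving Cu = +1.
Ligands are named alphabetically: fluoro before nitrato.
The complex ion is anionic, so copper takes the -ate form cuprate(I).

lithium fluoronitratocuprate(I)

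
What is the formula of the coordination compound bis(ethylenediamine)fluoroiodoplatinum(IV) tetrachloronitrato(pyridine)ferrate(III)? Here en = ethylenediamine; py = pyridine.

Cation [Pt…]: ligand charges -2, Pt(IV) ⇒ ion charge 2+.
Anion [Fe…]: ligand charges -5, Fe(III) ⇒ ion charge 2−.
One 2+ cation balances one 2− anion.

[Pt(en)2FI][FeCl4(NO3)(py)]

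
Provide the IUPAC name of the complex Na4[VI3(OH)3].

The 4 sodium counter-ions carry a total charge of +4, so each complex ion is 4−.
Ligand charges: 3×hydroxo (-1 each), 3×iodo (-1 each); total -6. So V + (-6) = 4−, giving V = +2.
The complex ion is anionic, so vanadium takes the -ate form vanadate(II).

sodium trihydroxotriiodovanadate(II)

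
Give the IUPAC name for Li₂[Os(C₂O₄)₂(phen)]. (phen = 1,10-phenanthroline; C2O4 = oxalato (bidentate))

lithium dioxalato(1,10-phenanthroline)osmate(II)

The 2 lithium counter-ions carry a total charge of +2, so each complex ion is 2−.
Ligand charges: 1×1,10-phenanthroline (neutral), 2×oxalato (-2 each); total -4. So Os + (-4) = 2−, giving Os = +2.
Ligands are named alphabetically: oxalato before phenanthroline.
The complex ion is anionic, so osmium takes the -ate form osmate(II).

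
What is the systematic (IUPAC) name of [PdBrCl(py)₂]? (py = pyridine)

bromochlorobis(pyridine)palladium(II)

There is no counter-ion, so the complex is neutral overall.
Ligand charges: 2×pyridine (neutral), 1×bromo (-1 each), 1×chloro (-1 each); total -2. So Pd + (-2) = 0, giving Pd = +2.
Ligands are named alphabetically: bromo before chloro before pyridine.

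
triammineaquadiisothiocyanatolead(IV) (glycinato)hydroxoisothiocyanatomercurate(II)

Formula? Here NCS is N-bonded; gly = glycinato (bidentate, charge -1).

Cation [Pb…]: ligand charges -2, Pb(IV) ⇒ ion charge 2+.
Anion [Hg…]: ligand charges -3, Hg(II) ⇒ ion charge 1−.

[Pb(H2O)(NCS)2(NH3)3][Hg(gly)(NCS)(OH)]2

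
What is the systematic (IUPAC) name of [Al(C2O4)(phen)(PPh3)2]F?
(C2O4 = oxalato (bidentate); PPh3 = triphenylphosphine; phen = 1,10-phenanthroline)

The 1 fluoride counter-ion carries a total charge of -1, so each complex ion is 1+.
Ligand charges: 1×oxalato (-2 each), 2×triphenylphosphine (neutral), 1×1,10-phenanthroline (neutral); total -2. So Al + (-2) = 1+, giving Al = +3.
Ligands are named alphabetically: oxalato before phenanthroline before triphenylphosphine.

oxalato(1,10-phenanthroline)bis(triphenylphosphine)aluminium(III) fluoride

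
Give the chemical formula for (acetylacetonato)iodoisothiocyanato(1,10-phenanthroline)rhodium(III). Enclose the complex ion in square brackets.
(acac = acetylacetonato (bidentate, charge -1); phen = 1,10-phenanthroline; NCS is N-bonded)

[Rh(acac)I(NCS)(phen)]

Ligands: 1 acetylacetonato (acac, -1), 1 1,10-phenanthroline (phen, neutral), 1 isothiocyanato (NCS, -1), 1 iodo (I, -1). Ligand charge sum = -3.
With Rh in oxidation state +3, the complex ion is [Rh...].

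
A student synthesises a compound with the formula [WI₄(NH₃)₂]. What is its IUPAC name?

diamminetetraiodotungsten(IV)

There is no counter-ion, so the complex is neutral overall.
Ligand charges: 4×iodo (-1 each), 2×ammine (neutral); total -4. So W + (-4) = 0, giving W = +4.
Ligands are named alphabetically: ammine before iodo.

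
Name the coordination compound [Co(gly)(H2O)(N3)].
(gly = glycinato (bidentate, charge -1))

There is no counter-ion, so the complex is neutral overall.
Ligand charges: 1×azido (-1 each), 1×glycinato (-1 each), 1×aqua (neutral); total -2. So Co + (-2) = 0, giving Co = +2.
Ligands are named alphabetically: aqua before azido before glycinato.

aquaazido(glycinato)cobalt(II)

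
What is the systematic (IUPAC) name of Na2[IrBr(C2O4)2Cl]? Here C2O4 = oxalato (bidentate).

sodium bromochlorodioxalatoiridate(IV)

The 2 sodium counter-ions carry a total charge of +2, so each complex ion is 2−.
Ligand charges: 1×bromo (-1 each), 2×oxalato (-2 each), 1×chloro (-1 each); total -6. So Ir + (-6) = 2−, giving Ir = +4.
Ligands are named alphabetically: bromo before chloro before oxalato.
The complex ion is anionic, so iridium takes the -ate form iridate(IV).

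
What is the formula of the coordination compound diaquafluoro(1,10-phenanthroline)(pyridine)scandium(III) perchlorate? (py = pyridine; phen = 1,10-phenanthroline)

[ScF(H2O)2(phen)(py)](ClO4)2

Ligands: 1 fluoro (F, -1), 2 aqua (H2O, neutral), 1 pyridine (py, neutral), 1 1,10-phenanthroline (phen, neutral). Ligand charge sum = -1.
With Sc in oxidation state +3, the complex ion is [Sc...]^2+.
Charge balance with perchlorate (-1) requires 1 complex ion per 2 perchlorate.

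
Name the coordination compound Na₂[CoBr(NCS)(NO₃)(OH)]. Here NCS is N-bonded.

sodium bromohydroxoisothiocyanatonitratocobaltate(II)

The 2 sodium counter-ions carry a total charge of +2, so each complex ion is 2−.
Ligand charges: 1×isothiocyanato (-1 each), 1×bromo (-1 each), 1×hydroxo (-1 each), 1×nitrato (-1 each); total -4. So Co + (-4) = 2−, giving Co = +2.
Ligands are named alphabetically: bromo before hydroxo before isothiocyanato before nitrato.
The complex ion is anionic, so cobalt takes the -ate form cobaltate(II).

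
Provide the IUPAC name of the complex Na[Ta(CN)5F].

sodium pentacyanofluorotantalate(V)

The 1 sodium counter-ion carries a total charge of +1, so each complex ion is 1−.
Ligand charges: 1×fluoro (-1 each), 5×cyano (-1 each); total -6. So Ta + (-6) = 1−, giving Ta = +5.
The complex ion is anionic, so tantalum takes the -ate form tantalate(V).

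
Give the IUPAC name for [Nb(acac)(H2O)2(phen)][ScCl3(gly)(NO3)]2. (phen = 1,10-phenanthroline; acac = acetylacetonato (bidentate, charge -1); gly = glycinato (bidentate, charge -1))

Scandium is always +3 in its complexes; the anion's ligand charges sum to -5, so the complex anion is 2−.
With 2 anions per cation, the cation must be 2×2 = 4+.
Cation: ligand charges sum to -1; for the ion to be 4+, Nb = +5.

(acetylacetonato)diaqua(1,10-phenanthroline)niobium(V) trichloro(glycinato)nitratoscandate(III)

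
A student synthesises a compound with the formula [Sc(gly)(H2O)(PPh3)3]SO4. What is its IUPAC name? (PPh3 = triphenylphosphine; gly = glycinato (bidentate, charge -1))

aqua(glycinato)tris(triphenylphosphine)scandium(III) sulfate

The 1 sulfate counter-ion carries a total charge of -2, so each complex ion is 2+.
Ligand charges: 3×triphenylphosphine (neutral), 1×aqua (neutral), 1×glycinato (-1 each); total -1. So Sc + (-1) = 2+, giving Sc = +3.
Ligands are named alphabetically: aqua before glycinato before triphenylphosphine.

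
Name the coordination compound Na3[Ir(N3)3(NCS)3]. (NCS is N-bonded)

sodium triazidotriisothiocyanatoiridate(III)

The 3 sodium counter-ions carry a total charge of +3, so each complex ion is 3−.
Ligand charges: 3×isothiocyanato (-1 each), 3×azido (-1 each); total -6. So Ir + (-6) = 3−, giving Ir = +3.
Ligands are named alphabetically: azido before isothiocyanato.
The complex ion is anionic, so iridium takes the -ate form iridate(III).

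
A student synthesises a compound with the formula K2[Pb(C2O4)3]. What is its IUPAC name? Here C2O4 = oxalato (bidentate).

The 2 potassium counter-ions carry a total charge of +2, so each complex ion is 2−.
Ligand charges: 3×oxalato (-2 each); total -6. So Pb + (-6) = 2−, giving Pb = +4.
The complex ion is anionic, so lead takes the -ate form plumbate(IV).

potassium trioxalatoplumbate(IV)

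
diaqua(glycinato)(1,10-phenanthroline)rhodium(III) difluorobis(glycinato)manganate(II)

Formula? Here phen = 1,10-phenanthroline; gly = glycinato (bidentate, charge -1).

[Rh(gly)(H2O)2(phen)][MnF2(gly)2]

Cation [Rh…]: ligand charges -1, Rh(III) ⇒ ion charge 2+.
Anion [Mn…]: ligand charges -4, Mn(II) ⇒ ion charge 2−.
One 2+ cation balances one 2− anion.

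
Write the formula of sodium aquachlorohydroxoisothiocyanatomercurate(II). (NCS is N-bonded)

Ligands: 1 isothiocyanato (NCS, -1), 1 hydroxo (OH, -1), 1 aqua (H2O, neutral), 1 chloro (Cl, -1). Ligand charge sum = -3.
With Hg in oxidation state +2, the complex ion is [Hg...]^1−.
Charge balance with sodium (+1) requires 1 complex ion per 1 sodium.

Na[HgCl(H2O)(NCS)(OH)]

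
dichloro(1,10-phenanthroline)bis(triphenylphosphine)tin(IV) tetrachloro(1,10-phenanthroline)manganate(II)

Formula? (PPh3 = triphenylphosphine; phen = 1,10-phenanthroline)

Cation [Sn…]: ligand charges -2, Sn(IV) ⇒ ion charge 2+.
Anion [Mn…]: ligand charges -4, Mn(II) ⇒ ion charge 2−.
One 2+ cation balances one 2− anion.

[SnCl2(phen)(PPh3)2][MnCl4(phen)]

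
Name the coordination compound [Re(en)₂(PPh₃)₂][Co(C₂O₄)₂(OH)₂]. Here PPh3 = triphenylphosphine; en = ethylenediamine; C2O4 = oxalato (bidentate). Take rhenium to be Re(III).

Re is given as +3; the cation's ligand charges sum to 0, so the complex cation is 3+.
A 1:1 salt means the anion carries the equal and opposite charge, 3−.
Anion: ligand charges sum to -6; for the ion to be 3−, Co = +3.

bis(ethylenediamine)bis(triphenylphosphine)rhenium(III) dihydroxodioxalatocobaltate(III)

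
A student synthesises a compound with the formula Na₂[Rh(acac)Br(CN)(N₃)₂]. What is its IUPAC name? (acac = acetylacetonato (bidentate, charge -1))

sodium (acetylacetonato)diazidobromocyanorhodate(III)

The 2 sodium counter-ions carry a total charge of +2, so each complex ion is 2−.
Ligand charges: 2×azido (-1 each), 1×bromo (-1 each), 1×acetylacetonato (-1 each), 1×cyano (-1 each); total -5. So Rh + (-5) = 2−, giving Rh = +3.
The complex ion is anionic, so rhodium takes the -ate form rhodate(III).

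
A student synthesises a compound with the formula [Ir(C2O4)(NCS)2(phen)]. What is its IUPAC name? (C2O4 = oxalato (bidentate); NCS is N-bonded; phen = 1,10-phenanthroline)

There is no counter-ion, so the complex is neutral overall.
Ligand charges: 1×oxalato (-2 each), 2×isothiocyanato (-1 each), 1×1,10-phenanthroline (neutral); total -4. So Ir + (-4) = 0, giving Ir = +4.
Ligands are named alphabetically: isothiocyanato before oxalato before phenanthroline.

diisothiocyanatooxalato(1,10-phenanthroline)iridium(IV)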